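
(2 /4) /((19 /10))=5/19 = 0.26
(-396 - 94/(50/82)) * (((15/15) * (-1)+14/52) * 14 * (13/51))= 1829282/1275 = 1434.73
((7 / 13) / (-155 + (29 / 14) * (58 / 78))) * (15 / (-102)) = 735/1424413 = 0.00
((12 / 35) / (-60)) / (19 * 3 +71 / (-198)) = -198/1962625 = 0.00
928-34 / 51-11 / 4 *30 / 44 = 22211/24 = 925.46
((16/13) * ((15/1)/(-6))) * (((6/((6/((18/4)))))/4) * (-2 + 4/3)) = 30/13 = 2.31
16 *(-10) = -160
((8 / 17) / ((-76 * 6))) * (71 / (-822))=71/796518 = 0.00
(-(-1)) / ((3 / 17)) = 17/3 = 5.67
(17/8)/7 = 17/56 = 0.30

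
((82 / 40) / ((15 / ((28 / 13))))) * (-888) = -84952/325 = -261.39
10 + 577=587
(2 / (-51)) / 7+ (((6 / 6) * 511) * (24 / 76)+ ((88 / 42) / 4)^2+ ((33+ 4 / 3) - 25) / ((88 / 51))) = 167.05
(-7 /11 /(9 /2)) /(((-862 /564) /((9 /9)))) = 1316/14223 = 0.09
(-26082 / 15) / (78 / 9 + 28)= -13041/275 = -47.42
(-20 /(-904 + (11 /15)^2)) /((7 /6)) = 27000/1422953 = 0.02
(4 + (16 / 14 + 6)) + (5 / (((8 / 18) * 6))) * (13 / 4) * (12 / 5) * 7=6357/56 = 113.52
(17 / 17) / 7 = 1/7 = 0.14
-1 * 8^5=-32768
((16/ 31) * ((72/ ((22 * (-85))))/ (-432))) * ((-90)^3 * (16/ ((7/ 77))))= -3110400/527 = -5902.09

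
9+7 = 16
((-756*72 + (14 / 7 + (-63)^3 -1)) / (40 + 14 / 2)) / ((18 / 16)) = -2435824/423 = -5758.45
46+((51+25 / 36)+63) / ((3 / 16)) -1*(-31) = 688.70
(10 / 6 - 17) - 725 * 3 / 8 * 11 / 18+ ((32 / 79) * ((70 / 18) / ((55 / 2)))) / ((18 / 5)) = -204368273/1126224 = -181.46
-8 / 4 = -2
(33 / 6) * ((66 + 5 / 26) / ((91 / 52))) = 18931/91 = 208.03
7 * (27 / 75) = 63/25 = 2.52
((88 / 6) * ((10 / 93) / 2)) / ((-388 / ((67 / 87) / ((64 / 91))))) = -335335/150686784 = 0.00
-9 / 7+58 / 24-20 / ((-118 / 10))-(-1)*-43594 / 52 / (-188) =44120593/6056232 = 7.29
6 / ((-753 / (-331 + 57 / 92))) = 30395/11546 = 2.63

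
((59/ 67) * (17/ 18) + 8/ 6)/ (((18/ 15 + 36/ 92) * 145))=60053/6400242 = 0.01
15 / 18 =5/6 = 0.83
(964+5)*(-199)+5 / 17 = -3278122/17 = -192830.71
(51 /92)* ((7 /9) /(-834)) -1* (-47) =10818529/230184 = 47.00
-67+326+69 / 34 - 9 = 252.03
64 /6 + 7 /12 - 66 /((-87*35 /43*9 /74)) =691091/36540 = 18.91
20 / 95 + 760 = 14444/19 = 760.21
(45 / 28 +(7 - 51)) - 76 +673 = 15529/28 = 554.61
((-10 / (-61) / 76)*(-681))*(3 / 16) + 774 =28695897/37088 = 773.72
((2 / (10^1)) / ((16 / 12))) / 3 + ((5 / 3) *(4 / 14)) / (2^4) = 67/840 = 0.08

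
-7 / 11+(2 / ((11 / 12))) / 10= -23/55 = -0.42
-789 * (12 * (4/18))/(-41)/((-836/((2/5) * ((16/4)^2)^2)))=-269312/42845 = -6.29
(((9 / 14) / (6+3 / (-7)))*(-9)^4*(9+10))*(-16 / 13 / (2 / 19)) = -28422252/169 = -168179.01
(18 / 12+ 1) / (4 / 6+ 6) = 3/8 = 0.38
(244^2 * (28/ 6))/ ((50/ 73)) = 405638.61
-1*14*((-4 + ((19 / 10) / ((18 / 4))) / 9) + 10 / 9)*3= 16114/135 = 119.36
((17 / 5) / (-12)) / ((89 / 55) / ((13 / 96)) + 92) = -143/52464 = 0.00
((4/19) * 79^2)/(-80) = -6241/380 = -16.42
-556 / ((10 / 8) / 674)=-1498976/5 = -299795.20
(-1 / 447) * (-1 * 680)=680/447 = 1.52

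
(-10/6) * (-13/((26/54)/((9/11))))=405/11 = 36.82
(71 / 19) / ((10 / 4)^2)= 284/475 = 0.60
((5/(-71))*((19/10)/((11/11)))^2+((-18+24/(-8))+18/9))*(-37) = 712.41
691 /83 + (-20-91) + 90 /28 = -115573/1162 = -99.46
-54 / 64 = -27/32 = -0.84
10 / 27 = 0.37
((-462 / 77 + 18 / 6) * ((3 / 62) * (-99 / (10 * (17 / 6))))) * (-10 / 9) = -297/527 = -0.56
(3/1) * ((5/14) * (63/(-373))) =-135/746 = -0.18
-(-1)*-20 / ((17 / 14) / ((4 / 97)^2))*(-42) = 188160/159953 = 1.18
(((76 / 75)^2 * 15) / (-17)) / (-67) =5776/427125 = 0.01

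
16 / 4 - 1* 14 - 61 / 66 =-721/66 = -10.92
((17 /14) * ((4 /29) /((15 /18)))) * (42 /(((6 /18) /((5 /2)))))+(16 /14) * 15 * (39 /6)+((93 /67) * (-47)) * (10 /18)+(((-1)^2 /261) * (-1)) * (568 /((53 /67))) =880663439/6487677 = 135.74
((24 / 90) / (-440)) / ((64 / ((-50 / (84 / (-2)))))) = -1/88704 = 0.00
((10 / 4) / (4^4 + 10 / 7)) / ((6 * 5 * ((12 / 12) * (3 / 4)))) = 7/16218 = 0.00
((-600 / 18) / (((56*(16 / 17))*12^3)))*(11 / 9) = -4675/10450944 = 0.00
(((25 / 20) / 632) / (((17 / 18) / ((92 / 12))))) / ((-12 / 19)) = -2185/85952 = -0.03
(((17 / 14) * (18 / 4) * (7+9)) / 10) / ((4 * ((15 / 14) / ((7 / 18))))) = 119/150 = 0.79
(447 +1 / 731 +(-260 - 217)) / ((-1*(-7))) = -21929/5117 = -4.29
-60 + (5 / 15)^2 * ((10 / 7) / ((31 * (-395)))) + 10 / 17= -155829904/2622879 = -59.41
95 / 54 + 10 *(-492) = -265585/54 = -4918.24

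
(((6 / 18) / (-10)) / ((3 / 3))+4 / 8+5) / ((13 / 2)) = 164/195 = 0.84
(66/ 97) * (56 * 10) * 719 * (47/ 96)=13010305/97 = 134126.86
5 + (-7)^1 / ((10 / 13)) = -41/10 = -4.10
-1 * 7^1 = -7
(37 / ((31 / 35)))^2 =1677025/961 = 1745.08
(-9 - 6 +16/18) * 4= -508/9 = -56.44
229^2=52441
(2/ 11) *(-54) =-108/11 = -9.82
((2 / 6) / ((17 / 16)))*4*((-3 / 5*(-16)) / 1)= 12.05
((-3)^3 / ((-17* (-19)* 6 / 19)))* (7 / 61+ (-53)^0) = -18/61 = -0.30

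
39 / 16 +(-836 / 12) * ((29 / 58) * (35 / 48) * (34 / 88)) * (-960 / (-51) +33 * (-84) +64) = 7600987/288 = 26392.32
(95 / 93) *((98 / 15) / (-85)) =-1862/23715 = -0.08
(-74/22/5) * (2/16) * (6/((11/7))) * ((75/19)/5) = -2331/9196 = -0.25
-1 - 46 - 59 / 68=-3255/68 = -47.87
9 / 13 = 0.69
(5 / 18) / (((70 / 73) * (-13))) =-0.02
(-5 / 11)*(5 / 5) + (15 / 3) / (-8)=-95/88 = -1.08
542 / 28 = 271/14 = 19.36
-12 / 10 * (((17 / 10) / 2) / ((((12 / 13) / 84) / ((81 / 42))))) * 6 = -53703/50 = -1074.06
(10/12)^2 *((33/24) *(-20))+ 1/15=-6851/360 = -19.03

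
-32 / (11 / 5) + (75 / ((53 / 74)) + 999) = 1089.17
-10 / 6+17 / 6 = 7/6 = 1.17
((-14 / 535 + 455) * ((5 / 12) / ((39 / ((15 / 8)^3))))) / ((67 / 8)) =1362375/356096 = 3.83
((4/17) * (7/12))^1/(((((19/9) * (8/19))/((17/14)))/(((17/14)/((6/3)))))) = 51/448 = 0.11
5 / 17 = 0.29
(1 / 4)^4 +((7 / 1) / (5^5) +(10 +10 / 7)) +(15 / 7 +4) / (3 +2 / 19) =13.41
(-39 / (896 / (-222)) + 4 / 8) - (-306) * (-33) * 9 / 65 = -40419191/29120 = -1388.02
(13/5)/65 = 1/25 = 0.04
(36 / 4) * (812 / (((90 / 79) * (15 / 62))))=1988588/75 = 26514.51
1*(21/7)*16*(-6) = -288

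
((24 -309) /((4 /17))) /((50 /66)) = -31977/20 = -1598.85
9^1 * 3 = 27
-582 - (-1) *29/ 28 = -16267/28 = -580.96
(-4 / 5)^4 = 256/625 = 0.41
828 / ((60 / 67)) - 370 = 2773/5 = 554.60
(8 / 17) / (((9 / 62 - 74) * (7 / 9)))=-4464/544901 = -0.01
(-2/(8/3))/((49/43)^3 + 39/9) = -715563/5546152 = -0.13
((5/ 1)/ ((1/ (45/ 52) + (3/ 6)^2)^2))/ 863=162000/55239767 = 0.00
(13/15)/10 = 13/150 = 0.09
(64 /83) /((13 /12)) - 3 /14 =7515/15106 = 0.50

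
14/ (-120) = -7/60 = -0.12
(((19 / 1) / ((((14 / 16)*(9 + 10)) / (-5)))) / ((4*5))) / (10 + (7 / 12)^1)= -0.03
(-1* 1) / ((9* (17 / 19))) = -19/153 = -0.12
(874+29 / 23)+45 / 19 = 383524/437 = 877.63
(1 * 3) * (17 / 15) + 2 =27/5 = 5.40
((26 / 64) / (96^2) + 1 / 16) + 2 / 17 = 903389/5013504 = 0.18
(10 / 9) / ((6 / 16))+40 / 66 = 3.57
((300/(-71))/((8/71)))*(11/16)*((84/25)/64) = -693/512 = -1.35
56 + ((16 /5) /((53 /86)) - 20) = 10916/265 = 41.19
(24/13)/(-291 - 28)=-0.01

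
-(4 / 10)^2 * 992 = -3968/25 = -158.72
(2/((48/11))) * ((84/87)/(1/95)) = 7315/174 = 42.04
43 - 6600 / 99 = -71/3 = -23.67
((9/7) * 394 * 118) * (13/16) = 1359891/28 = 48567.54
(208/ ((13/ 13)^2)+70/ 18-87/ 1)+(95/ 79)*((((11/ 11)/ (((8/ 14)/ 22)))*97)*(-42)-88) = -134092339/711 = -188596.82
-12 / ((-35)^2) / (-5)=12/6125 = 0.00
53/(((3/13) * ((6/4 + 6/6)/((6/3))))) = 2756/15 = 183.73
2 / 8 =1/4 = 0.25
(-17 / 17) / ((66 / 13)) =-13/66 = -0.20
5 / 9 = 0.56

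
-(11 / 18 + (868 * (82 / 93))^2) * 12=-21086486/3 = -7028828.67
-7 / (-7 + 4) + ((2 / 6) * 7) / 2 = 7/2 = 3.50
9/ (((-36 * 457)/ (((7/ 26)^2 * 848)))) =-2597/77233 = -0.03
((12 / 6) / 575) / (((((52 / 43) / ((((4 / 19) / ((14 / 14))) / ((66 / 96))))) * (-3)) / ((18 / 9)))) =-2752/4686825 = 0.00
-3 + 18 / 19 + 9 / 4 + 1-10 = -669/76 = -8.80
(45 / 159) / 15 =1/53 = 0.02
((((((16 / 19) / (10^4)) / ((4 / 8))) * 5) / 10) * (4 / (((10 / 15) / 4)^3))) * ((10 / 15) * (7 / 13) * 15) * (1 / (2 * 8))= 756/30875 = 0.02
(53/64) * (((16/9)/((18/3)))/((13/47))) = 2491/2808 = 0.89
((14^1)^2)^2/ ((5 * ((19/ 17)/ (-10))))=-1306144/19 = -68744.42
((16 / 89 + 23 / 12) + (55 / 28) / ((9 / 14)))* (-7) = -36.06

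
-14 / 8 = -7/4 = -1.75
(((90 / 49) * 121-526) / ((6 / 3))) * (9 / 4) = -33489/98 = -341.72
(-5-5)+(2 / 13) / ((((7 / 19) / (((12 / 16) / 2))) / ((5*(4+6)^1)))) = -395/182 = -2.17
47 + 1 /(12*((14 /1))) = 7897/168 = 47.01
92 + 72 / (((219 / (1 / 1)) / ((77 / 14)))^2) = 490510/5329 = 92.05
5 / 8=0.62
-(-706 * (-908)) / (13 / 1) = -641048/13 = -49311.38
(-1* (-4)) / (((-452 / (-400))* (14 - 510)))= -0.01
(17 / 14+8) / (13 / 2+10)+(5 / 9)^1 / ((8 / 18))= 557/308 = 1.81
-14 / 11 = -1.27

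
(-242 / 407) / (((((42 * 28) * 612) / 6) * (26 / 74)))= -11/779688 = 0.00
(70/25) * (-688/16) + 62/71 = -42432/355 = -119.53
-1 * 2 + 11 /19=-27/19 = -1.42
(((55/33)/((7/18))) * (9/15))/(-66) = -3/77 = -0.04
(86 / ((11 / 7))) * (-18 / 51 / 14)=-1.38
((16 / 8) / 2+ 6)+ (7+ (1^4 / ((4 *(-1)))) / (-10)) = 561/40 = 14.02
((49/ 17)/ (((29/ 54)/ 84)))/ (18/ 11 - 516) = -407484/464899 = -0.88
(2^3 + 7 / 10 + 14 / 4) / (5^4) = 61/3125 = 0.02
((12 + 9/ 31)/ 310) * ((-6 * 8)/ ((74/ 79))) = -361188/177785 = -2.03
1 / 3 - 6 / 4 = -7/6 = -1.17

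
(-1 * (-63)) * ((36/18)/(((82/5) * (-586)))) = -315/24026 = -0.01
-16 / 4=-4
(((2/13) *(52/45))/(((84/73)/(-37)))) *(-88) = 475376/945 = 503.04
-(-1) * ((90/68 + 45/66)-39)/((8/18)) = -31131/374 = -83.24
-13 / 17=-0.76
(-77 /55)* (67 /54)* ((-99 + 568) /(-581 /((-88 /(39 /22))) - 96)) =212922248/22031595 = 9.66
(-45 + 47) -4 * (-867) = 3470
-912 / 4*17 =-3876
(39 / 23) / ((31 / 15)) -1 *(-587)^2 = -245677112/713 = -344568.18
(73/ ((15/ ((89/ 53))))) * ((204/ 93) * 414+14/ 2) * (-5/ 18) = -184313393/88722 = -2077.43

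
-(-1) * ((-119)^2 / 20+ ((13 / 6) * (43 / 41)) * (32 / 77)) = 134297711/189420 = 708.99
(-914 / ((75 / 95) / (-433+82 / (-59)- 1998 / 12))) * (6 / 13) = 321078.55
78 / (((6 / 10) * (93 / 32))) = 4160/93 = 44.73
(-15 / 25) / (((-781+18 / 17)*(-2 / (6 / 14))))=-153/928130 = 0.00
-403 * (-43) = 17329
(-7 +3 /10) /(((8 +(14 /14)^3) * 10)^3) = -67/7290000 = 0.00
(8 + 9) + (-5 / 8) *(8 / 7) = 114/7 = 16.29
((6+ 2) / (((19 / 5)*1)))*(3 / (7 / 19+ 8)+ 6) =13480/1007 = 13.39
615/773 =0.80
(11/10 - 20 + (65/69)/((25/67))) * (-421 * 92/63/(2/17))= 85573.48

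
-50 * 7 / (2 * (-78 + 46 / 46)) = 25/11 = 2.27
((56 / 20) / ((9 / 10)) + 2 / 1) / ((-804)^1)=-23/3618 = -0.01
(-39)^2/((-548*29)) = -1521/15892 = -0.10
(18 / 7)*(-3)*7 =-54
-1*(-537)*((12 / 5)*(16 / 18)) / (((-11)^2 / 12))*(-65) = -893568/121 = -7384.86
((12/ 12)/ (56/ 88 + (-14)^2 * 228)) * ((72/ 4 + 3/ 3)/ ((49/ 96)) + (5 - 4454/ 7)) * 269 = -86133531/24087175 = -3.58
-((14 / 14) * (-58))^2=-3364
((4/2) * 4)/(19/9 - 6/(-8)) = 288/103 = 2.80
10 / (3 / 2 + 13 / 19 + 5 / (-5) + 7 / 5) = 1900/491 = 3.87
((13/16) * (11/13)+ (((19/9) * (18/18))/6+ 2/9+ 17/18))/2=953/864 = 1.10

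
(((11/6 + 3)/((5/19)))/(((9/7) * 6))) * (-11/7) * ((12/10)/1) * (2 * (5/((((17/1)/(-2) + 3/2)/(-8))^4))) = -24825856/324135 = -76.59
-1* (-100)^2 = -10000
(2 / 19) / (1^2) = 2/19 = 0.11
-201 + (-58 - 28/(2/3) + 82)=-219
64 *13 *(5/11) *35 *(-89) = -12958400/11 = -1178036.36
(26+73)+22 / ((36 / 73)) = 2585/18 = 143.61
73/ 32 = 2.28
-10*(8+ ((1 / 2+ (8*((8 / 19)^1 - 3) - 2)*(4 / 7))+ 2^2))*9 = 5175/133 = 38.91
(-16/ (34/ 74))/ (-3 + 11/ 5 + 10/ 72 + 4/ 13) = 1385280/14059 = 98.53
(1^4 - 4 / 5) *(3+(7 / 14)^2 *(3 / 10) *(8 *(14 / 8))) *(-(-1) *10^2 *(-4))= -324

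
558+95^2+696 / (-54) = 9570.11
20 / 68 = 5/17 = 0.29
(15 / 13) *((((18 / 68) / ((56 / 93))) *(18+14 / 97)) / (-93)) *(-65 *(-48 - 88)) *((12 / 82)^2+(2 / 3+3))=-526086000/163057 = -3226.39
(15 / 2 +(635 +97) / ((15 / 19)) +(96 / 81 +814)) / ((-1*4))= -472469/1080 = -437.47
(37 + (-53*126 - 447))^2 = 50239744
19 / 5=3.80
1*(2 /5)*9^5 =118098/5 = 23619.60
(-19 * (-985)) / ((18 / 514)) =534417.22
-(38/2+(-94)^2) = -8855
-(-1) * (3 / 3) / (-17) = -1/17 = -0.06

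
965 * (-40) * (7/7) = -38600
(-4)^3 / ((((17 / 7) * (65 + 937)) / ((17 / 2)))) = -112/501 = -0.22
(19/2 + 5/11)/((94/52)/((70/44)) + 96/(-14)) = -99645/57266 = -1.74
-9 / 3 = -3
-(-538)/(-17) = -538/17 = -31.65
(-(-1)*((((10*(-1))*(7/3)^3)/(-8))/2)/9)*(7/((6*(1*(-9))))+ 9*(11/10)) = 452417/52488 = 8.62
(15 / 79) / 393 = 5/10349 = 0.00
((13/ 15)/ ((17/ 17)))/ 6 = 13/90 = 0.14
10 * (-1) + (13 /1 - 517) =-514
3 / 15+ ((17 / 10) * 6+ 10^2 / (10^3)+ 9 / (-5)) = 87/10 = 8.70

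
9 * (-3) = -27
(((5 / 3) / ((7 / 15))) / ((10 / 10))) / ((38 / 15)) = 375/266 = 1.41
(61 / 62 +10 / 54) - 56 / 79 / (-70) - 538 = -354962029/661230 = -536.82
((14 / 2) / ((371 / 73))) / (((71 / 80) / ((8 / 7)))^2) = 29900800/13091477 = 2.28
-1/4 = -0.25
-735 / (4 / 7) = -5145/4 = -1286.25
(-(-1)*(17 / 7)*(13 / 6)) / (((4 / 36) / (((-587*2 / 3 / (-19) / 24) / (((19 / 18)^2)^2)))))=567425898/17332693 = 32.74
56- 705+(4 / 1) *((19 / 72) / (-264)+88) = -1411363/4752 = -297.00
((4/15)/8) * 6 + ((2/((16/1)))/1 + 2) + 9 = 453/40 = 11.32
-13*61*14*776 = -8615152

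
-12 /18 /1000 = -1/1500 = 0.00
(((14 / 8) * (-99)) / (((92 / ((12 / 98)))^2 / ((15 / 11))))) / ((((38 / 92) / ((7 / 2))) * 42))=-405/4796512 = 0.00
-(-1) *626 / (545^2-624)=626/296401 = 0.00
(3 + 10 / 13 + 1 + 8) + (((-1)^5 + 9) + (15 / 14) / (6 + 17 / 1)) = 87135/4186 = 20.82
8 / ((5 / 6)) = 48/5 = 9.60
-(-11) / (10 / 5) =11/2 = 5.50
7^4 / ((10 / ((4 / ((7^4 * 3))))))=2/15 = 0.13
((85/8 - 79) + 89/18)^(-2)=5184/20857489 = 0.00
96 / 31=3.10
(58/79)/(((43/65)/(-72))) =-271440/3397 = -79.91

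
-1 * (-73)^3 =389017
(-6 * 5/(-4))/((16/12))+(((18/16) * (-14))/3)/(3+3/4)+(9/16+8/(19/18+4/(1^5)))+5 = 82773/7280 = 11.37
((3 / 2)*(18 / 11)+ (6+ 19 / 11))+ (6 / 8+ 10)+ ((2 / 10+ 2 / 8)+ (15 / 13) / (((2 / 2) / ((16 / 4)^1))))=18588/715 = 26.00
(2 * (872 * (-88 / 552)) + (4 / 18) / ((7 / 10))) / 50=-201202/36225 = -5.55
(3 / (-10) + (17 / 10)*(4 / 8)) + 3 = 71/20 = 3.55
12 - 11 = 1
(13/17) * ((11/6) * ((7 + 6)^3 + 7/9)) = 1414270/459 = 3081.20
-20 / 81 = -0.25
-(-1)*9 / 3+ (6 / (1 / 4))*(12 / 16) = 21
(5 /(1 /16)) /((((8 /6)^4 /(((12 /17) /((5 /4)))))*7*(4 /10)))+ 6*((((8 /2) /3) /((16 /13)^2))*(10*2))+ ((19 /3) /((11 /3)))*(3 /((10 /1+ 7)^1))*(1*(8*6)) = 1312781/10472 = 125.36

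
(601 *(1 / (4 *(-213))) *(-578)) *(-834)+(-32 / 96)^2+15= -217275283/639 = -340023.92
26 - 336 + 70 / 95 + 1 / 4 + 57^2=223439/76 = 2939.99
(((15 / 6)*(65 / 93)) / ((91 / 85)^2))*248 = 722500/1911 = 378.07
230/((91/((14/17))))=460/221 = 2.08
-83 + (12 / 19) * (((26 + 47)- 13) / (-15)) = -1625/19 = -85.53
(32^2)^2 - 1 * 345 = 1048231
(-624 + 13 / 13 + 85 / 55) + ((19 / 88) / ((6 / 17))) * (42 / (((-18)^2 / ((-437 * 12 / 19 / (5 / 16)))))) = -1026866/1485 = -691.49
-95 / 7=-13.57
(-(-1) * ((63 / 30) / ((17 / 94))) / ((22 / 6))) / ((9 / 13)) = 4277/935 = 4.57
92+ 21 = 113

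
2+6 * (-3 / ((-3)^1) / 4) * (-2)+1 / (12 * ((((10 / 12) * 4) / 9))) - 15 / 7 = -817/280 = -2.92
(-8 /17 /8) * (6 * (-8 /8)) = 6/17 = 0.35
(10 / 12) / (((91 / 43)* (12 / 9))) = 215/728 = 0.30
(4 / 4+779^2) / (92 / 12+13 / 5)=4551315/77 = 59107.99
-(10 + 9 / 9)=-11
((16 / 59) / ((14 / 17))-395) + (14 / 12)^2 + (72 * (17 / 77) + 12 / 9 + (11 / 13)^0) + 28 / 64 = -245088227/654192 = -374.64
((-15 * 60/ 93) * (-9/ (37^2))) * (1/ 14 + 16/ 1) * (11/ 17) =3341250/5050241 = 0.66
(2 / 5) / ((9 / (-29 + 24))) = -2/9 = -0.22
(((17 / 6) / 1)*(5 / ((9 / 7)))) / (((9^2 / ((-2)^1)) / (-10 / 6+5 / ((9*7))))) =8500/19683 = 0.43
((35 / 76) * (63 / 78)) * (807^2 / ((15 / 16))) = 258390.29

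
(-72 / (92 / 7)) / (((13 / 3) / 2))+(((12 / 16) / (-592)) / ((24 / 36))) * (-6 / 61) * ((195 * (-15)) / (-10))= -213682671/86379904 = -2.47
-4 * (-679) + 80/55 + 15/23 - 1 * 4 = 2714.11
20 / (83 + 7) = 2/9 = 0.22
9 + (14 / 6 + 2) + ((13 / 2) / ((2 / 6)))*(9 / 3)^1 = 431/6 = 71.83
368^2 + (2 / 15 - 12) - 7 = 2031077/15 = 135405.13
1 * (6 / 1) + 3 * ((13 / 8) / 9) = 157/24 = 6.54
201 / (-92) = -201/92 = -2.18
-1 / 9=-0.11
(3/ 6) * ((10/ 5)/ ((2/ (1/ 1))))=1/2 = 0.50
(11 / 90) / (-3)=-11/270 = -0.04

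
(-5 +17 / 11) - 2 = -60/11 = -5.45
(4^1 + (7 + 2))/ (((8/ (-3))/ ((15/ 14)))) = -585/112 = -5.22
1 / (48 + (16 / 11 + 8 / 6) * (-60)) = -11/1312 = -0.01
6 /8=3/4 = 0.75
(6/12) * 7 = 7/2 = 3.50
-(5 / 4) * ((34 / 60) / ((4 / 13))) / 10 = -221/960 = -0.23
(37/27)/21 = 0.07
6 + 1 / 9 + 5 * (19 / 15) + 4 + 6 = 202/9 = 22.44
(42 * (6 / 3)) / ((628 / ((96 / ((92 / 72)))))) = 36288/3611 = 10.05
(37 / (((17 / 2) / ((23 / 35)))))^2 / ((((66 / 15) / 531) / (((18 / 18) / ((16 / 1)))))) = 384550731/6230840 = 61.72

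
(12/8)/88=3/176 = 0.02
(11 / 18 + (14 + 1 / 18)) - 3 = 35/3 = 11.67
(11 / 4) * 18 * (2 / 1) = 99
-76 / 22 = -38/11 = -3.45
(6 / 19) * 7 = 2.21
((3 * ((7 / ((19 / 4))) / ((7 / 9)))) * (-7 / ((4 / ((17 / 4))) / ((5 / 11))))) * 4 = -16065/209 = -76.87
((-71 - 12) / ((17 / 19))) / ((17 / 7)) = -11039/289 = -38.20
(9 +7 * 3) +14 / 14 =31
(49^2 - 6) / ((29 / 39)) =93405/29 = 3220.86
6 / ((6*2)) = 1/2 = 0.50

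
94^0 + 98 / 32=65/16 = 4.06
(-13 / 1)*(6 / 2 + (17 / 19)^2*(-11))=27248/361 = 75.48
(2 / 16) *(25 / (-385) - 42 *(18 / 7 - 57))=176017/616 = 285.74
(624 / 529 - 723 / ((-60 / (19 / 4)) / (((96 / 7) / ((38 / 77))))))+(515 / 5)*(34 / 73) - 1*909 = 141097286/193085 = 730.75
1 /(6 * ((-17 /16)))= -8/51 = -0.16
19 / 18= 1.06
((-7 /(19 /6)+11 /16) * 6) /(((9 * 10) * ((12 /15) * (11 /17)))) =-7871/40128 = -0.20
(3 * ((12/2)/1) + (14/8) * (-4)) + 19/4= 63/4 = 15.75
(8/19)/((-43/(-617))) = 4936/817 = 6.04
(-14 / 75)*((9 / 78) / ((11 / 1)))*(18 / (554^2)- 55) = 59081267/548612350 = 0.11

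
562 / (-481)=-562/481 = -1.17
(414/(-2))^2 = 42849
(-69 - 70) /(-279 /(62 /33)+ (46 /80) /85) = 472600/504877 = 0.94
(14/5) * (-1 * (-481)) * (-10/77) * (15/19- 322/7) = 1652716/209 = 7907.73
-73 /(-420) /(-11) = -73/4620 = -0.02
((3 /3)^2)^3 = 1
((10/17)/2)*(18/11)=90/187 = 0.48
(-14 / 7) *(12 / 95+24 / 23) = -5112/2185 = -2.34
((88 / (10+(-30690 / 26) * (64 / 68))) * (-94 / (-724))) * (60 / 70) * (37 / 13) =-3902316/154136885 = -0.03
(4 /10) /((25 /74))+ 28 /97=17856/12125 = 1.47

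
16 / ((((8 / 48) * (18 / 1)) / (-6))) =-32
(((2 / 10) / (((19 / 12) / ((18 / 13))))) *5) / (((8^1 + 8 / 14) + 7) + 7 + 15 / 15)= 504/13585 = 0.04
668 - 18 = 650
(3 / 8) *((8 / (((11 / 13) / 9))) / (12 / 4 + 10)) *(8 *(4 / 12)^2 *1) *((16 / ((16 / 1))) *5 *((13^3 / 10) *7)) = 16777.09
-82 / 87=-0.94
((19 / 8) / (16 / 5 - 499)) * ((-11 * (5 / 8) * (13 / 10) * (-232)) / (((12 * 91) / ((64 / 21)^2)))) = -1939520/22958019 = -0.08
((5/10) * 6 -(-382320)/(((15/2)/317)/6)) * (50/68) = 71291437.50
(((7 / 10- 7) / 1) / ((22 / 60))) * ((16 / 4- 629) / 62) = 118125/682 = 173.20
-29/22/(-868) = 29/19096 = 0.00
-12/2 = -6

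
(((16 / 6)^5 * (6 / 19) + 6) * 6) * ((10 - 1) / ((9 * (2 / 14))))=1046780/513 = 2040.51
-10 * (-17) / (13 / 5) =850/13 = 65.38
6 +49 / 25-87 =-1976/25 = -79.04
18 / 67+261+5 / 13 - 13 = 216577/871 = 248.65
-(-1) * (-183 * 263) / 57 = -16043/19 = -844.37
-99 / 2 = -49.50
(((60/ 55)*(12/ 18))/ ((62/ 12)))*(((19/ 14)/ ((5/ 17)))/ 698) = 3876/4165315 = 0.00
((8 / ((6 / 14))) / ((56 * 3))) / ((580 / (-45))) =-1/116 = -0.01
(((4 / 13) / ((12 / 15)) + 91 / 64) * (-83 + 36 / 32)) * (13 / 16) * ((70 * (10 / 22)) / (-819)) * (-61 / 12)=-166812125/7028736 = -23.73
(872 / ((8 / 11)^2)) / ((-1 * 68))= -13189/544 = -24.24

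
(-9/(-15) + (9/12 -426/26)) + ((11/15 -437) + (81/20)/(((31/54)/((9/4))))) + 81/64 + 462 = 10769861/386880 = 27.84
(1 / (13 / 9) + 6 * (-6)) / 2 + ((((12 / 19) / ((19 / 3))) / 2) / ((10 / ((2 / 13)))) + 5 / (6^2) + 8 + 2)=-6347537/844740 = -7.51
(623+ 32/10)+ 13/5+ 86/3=9862/15 = 657.47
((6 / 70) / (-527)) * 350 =-30/527 = -0.06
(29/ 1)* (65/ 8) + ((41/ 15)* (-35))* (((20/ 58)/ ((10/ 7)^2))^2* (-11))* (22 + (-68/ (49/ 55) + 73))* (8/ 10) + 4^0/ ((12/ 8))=345703327/504600 = 685.10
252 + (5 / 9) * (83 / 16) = 36703/144 = 254.88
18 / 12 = 1.50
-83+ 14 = -69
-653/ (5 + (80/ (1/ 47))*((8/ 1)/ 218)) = -71177/15585 = -4.57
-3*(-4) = 12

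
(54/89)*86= 4644/89 = 52.18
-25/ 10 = -5/2 = -2.50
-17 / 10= -1.70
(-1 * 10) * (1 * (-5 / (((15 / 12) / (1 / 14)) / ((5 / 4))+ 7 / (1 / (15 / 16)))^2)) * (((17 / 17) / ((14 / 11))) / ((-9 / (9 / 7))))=-70400/5303809 = -0.01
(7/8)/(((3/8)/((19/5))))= 133/15 = 8.87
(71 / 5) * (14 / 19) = 994/95 = 10.46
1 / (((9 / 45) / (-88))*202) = -220/101 = -2.18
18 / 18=1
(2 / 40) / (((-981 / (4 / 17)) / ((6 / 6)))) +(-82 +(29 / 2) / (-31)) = -426347567/5169870 = -82.47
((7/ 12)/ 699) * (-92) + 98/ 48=32963/16776 = 1.96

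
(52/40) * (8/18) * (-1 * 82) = -2132/45 = -47.38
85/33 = 2.58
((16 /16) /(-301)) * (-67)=67/301 = 0.22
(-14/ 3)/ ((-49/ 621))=414/7 = 59.14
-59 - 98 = -157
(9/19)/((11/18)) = 162/209 = 0.78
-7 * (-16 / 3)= 112/3 = 37.33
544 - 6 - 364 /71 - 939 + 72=-23723/71 = -334.13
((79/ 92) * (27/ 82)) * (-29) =-61857/7544 = -8.20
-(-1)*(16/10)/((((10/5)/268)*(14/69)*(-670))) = -276/175 = -1.58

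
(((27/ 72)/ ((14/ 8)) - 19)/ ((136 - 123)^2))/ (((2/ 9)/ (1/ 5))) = -2367/23660 = -0.10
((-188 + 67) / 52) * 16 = -37.23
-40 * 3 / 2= -60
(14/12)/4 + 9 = 223/24 = 9.29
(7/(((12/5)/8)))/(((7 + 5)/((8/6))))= 70/27 = 2.59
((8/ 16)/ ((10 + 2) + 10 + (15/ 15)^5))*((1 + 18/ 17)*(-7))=-245/782 = -0.31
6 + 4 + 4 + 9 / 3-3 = 14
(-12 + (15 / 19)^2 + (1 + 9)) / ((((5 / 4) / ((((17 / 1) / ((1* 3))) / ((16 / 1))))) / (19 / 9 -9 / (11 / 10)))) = 5077849/2144340 = 2.37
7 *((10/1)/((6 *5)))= 7/3 = 2.33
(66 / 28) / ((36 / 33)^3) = 14641/8064 = 1.82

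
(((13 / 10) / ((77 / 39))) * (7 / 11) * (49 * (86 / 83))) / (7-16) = -356083/150645 = -2.36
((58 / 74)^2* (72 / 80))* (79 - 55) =90828/6845 = 13.27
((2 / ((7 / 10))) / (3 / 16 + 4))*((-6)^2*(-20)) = -230400/469 = -491.26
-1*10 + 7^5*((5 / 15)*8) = 134426/3 = 44808.67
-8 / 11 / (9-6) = -8/33 = -0.24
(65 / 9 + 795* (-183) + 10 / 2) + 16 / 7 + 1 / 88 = -806488345/5544 = -145470.48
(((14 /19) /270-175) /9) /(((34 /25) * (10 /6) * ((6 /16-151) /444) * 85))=0.30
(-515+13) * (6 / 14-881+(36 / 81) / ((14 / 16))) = 27832888/63 = 441791.87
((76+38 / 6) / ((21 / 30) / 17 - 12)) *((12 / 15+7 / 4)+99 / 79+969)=-113227803/16906 = -6697.49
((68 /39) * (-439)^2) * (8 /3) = 104840224/117 = 896070.29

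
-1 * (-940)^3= 830584000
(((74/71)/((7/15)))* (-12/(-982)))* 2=13320/244027 = 0.05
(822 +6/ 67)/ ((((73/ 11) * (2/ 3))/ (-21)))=-19085220/4891 = -3902.11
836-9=827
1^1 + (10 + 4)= 15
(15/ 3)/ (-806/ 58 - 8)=-29/127 = -0.23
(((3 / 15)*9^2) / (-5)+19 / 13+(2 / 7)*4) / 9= -482/6825 = -0.07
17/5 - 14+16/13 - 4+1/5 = -856/65 = -13.17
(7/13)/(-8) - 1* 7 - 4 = -1151/104 = -11.07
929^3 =801765089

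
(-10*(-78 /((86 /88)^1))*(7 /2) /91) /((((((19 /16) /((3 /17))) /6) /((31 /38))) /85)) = 29462400/15523 = 1897.98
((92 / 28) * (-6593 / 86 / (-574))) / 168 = 151639/58052064 = 0.00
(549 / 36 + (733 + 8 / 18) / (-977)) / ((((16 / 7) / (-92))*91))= -11729287/1828944 = -6.41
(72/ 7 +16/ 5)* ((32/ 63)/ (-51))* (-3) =15104/37485 = 0.40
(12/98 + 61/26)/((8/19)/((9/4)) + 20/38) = 3.46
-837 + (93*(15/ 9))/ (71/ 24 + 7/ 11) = -753393/949 = -793.88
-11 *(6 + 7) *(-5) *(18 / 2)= 6435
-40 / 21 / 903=-40/18963 = 0.00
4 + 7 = 11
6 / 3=2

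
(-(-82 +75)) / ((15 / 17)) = 119/15 = 7.93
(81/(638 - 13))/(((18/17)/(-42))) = -3213/625 = -5.14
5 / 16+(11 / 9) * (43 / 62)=5179/4464 = 1.16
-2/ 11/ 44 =-1/242 = 0.00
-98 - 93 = -191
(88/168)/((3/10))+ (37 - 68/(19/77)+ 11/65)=-18413618/77805 = -236.66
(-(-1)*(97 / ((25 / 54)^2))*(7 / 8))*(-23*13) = -118401.85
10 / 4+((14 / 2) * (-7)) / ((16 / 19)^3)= -325851/4096 = -79.55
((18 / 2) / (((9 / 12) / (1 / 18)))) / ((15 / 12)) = 8/15 = 0.53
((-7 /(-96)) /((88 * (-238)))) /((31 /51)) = -1/174592 = 0.00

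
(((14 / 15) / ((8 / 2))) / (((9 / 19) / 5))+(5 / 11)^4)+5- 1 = 5143459/790614 = 6.51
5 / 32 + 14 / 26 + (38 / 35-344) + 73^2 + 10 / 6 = 217895369/43680 = 4988.45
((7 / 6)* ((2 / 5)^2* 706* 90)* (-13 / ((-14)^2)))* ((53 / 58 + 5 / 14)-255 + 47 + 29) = 993399186/7105 = 139816.92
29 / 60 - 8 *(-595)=285629/60 = 4760.48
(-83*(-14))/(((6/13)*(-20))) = -7553/60 = -125.88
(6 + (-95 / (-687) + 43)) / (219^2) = 33758/32949207 = 0.00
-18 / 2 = -9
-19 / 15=-1.27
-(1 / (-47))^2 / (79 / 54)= -54/174511 = 0.00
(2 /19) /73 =2/1387 = 0.00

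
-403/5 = -80.60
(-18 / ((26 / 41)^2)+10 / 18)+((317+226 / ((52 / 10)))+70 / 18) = 973883/3042 = 320.15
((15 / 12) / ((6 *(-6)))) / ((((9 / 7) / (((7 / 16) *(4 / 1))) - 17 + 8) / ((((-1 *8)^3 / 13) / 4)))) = -392/9477 = -0.04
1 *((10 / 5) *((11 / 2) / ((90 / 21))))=77/30 = 2.57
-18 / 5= -3.60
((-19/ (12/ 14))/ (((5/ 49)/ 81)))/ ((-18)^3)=6517/2160 = 3.02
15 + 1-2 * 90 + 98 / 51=-8266/51 = -162.08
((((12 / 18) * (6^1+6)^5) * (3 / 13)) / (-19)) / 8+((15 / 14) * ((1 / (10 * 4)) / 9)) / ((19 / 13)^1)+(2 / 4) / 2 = -20880971/82992 = -251.60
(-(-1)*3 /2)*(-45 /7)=-135/14 = -9.64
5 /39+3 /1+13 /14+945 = 518185/546 = 949.06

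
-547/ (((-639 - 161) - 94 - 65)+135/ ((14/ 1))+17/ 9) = 68922/119381 = 0.58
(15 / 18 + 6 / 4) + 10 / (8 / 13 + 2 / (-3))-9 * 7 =-767/3 = -255.67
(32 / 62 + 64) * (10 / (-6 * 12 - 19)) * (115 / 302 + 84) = -254830000/425971 = -598.23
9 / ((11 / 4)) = 36/11 = 3.27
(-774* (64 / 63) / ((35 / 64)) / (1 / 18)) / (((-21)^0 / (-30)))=38043648/49 = 776400.98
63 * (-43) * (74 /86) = -2331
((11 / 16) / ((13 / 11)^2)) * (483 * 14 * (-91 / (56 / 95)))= -427510545/832 = -513834.79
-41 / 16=-2.56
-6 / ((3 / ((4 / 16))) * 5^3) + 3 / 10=37/125 = 0.30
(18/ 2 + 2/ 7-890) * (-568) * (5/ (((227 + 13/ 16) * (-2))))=-3112640/567 = -5489.66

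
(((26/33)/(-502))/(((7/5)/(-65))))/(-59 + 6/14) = -845/679206 = 0.00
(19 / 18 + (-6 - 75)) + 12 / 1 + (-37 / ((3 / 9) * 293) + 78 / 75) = -8871301/131850 = -67.28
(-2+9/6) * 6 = -3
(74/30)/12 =37/180 = 0.21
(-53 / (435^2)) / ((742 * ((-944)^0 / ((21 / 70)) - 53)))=1/131574450 = 0.00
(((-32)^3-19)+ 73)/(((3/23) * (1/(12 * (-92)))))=276891296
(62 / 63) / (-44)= -31/1386 = -0.02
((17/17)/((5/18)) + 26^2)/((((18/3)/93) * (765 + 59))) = 52669/4120 = 12.78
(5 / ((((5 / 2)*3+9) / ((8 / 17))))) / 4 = 20/561 = 0.04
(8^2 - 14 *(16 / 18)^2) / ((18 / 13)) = 27872/729 = 38.23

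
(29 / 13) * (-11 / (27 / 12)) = -1276/117 = -10.91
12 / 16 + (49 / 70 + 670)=13429/20 = 671.45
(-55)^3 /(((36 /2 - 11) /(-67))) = 11147125/7 = 1592446.43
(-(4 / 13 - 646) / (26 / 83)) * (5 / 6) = 580585/338 = 1717.71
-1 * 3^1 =-3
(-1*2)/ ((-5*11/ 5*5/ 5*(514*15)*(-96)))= -1/4070880 = 0.00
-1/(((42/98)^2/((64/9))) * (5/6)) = -6272/135 = -46.46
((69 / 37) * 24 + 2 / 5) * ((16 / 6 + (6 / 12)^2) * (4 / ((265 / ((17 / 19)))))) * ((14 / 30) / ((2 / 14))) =48712174/8383275 = 5.81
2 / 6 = 1/3 = 0.33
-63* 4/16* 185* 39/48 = -151515/64 = -2367.42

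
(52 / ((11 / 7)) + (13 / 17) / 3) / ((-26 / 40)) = -28780/561 = -51.30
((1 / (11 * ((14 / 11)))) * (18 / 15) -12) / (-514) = 417/17990 = 0.02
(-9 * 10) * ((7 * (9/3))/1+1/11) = -20880/11 = -1898.18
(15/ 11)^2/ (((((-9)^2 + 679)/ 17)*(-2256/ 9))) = -2295/13830784 = 0.00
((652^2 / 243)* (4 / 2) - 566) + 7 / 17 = 12117091/4131 = 2933.21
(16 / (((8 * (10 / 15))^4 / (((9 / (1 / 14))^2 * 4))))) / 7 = 45927/256 = 179.40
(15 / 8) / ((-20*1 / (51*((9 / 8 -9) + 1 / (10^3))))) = 602361/16000 = 37.65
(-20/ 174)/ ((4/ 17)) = -85/174 = -0.49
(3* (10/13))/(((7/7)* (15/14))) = 28/13 = 2.15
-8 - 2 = -10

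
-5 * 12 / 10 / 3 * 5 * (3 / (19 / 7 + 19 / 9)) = -945/152 = -6.22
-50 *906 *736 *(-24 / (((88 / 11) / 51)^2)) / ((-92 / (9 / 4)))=-795320775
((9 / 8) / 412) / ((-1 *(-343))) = 9/1130528 = 0.00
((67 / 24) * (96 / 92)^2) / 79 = 1608/41791 = 0.04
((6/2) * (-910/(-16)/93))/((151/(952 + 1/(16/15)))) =6937385/599168 = 11.58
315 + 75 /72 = 7585/24 = 316.04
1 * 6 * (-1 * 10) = -60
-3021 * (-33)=99693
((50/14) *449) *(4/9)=44900/63 = 712.70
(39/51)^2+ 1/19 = 3500/5491 = 0.64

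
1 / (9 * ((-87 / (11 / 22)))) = -1/1566 = 0.00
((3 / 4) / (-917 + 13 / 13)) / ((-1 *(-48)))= -1/58624 = 0.00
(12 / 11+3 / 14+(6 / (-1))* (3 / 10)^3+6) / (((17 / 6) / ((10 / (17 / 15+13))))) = 2475117/1387540 = 1.78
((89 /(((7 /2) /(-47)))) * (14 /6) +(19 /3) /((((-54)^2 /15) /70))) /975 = -4062551/1421550 = -2.86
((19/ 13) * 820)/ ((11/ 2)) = 217.90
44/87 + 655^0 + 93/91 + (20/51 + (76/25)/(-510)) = 16340906/5607875 = 2.91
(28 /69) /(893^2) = 28/55023981 = 0.00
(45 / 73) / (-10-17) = -5/219 = -0.02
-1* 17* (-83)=1411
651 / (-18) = -217/6 = -36.17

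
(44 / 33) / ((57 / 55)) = 220/171 = 1.29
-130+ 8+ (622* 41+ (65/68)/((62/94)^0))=1725905/68 = 25380.96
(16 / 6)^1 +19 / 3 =9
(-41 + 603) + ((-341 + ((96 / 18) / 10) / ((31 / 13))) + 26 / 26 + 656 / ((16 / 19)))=465569/465 = 1001.22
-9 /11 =-0.82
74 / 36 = 37/18 = 2.06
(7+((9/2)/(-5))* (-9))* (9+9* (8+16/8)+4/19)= 56927/38 = 1498.08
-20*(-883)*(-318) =-5615880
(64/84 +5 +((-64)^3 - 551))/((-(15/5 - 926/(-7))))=5516474/2841 = 1941.74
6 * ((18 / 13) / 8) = 27/26 = 1.04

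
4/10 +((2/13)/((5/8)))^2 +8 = 35746/4225 = 8.46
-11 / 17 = -0.65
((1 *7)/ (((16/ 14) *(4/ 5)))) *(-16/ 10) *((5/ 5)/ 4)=-49/16 = -3.06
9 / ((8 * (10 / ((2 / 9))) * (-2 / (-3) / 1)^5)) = 0.19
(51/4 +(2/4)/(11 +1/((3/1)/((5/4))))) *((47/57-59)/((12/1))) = -33989/548 = -62.02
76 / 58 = 38/29 = 1.31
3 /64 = 0.05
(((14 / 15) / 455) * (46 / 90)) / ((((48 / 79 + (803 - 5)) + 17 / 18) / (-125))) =-7268/44341557 = 0.00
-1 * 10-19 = -29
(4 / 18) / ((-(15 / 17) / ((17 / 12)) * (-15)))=289/12150 = 0.02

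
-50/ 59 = -0.85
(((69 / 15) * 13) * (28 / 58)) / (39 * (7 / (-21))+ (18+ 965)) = 2093/70325 = 0.03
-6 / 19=-0.32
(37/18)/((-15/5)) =-37/54 = -0.69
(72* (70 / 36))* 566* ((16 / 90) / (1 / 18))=253568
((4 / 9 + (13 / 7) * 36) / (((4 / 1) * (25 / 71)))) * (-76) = -1143952/315 = -3631.59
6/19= 0.32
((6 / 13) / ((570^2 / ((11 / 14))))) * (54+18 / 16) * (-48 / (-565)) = 693/132577250 = 0.00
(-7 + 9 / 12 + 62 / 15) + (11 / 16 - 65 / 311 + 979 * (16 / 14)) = 1117.22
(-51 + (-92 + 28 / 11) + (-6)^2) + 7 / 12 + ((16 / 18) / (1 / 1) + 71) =-12665/396 = -31.98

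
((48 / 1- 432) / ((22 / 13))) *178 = -444288/11 = -40389.82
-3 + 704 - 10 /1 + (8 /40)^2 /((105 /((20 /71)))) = 691.00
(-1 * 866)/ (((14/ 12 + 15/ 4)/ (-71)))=737832/59 = 12505.63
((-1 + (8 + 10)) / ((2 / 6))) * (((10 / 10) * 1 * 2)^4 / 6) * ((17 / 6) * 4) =1541.33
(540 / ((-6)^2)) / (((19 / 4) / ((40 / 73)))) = 2400/1387 = 1.73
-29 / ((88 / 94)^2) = -64061/1936 = -33.09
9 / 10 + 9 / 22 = 1.31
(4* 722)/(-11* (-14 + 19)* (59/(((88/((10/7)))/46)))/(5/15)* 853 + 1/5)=-202160/434070361 = 0.00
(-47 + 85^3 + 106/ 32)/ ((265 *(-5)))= -9825301/21200 = -463.46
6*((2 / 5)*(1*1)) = 12/5 = 2.40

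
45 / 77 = 0.58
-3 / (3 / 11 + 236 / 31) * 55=-56265/2689 = -20.92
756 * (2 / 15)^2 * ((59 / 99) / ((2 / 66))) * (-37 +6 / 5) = -1182832/125 = -9462.66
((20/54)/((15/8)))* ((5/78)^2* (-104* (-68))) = 54400/9477 = 5.74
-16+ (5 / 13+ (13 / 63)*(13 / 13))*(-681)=-114236/273 = -418.45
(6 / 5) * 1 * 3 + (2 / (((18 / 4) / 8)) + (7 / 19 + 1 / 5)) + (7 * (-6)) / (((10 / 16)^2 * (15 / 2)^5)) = 928142732/120234375 = 7.72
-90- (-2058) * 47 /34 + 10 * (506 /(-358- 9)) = 17101691/6239 = 2741.09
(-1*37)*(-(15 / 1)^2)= 8325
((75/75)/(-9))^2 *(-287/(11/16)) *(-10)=45920/891 = 51.54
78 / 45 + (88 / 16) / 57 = 1043/570 = 1.83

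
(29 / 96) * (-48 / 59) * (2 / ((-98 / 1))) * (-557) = -16153/5782 = -2.79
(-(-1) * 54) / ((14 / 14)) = 54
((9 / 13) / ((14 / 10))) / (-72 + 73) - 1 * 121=-10966/91 = -120.51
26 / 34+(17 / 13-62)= -59.93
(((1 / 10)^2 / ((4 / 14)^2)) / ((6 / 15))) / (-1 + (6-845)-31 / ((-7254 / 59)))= -5733/15720080 = 0.00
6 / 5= 1.20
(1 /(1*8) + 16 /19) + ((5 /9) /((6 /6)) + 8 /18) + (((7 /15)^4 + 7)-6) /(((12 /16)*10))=243173029/115425000 = 2.11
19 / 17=1.12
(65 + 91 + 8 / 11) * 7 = 12068/11 = 1097.09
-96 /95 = -1.01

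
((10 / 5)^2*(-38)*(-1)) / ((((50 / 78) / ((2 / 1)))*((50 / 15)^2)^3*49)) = 0.01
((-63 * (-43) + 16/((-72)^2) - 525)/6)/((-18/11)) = -7783787/34992 = -222.44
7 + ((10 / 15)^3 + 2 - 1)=224/27 = 8.30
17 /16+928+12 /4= 14913/16 = 932.06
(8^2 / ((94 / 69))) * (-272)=-600576/47 = -12778.21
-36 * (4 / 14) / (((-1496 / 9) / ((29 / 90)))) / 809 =261/10589810 = 0.00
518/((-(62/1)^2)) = -259/1922 = -0.13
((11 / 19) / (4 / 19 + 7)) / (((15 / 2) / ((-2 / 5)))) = -44/10275 = 0.00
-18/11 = -1.64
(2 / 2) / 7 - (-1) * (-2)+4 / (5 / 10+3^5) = -1.84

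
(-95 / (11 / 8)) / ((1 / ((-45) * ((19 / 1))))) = 649800/11 = 59072.73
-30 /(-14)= 15/7 = 2.14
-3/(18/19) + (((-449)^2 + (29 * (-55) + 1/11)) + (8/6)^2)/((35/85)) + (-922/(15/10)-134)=672184445/1386 = 484981.56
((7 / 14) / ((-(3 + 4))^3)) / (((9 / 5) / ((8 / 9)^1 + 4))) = -110/27783 = 0.00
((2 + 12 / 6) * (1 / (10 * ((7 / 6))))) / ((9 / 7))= 4/15 = 0.27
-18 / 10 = -9/5 = -1.80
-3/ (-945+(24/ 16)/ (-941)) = 1882/592831 = 0.00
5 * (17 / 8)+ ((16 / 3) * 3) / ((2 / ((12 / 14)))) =979/56 = 17.48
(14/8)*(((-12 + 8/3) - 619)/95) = -2639/228 = -11.57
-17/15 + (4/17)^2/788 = -967801/853995 = -1.13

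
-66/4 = -33/2 = -16.50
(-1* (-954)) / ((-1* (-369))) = 106/41 = 2.59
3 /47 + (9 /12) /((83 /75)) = 11571/15604 = 0.74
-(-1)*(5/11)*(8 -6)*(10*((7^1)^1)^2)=4900/11 = 445.45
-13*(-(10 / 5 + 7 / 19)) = 585/19 = 30.79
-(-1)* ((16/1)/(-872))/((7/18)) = -36/763 = -0.05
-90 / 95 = -18/19 = -0.95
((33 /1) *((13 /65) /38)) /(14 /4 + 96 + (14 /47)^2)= 24299/13932795 = 0.00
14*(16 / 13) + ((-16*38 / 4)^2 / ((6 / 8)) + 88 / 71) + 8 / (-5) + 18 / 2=426858013/13845 = 30831.20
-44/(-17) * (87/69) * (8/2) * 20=102080/391 = 261.07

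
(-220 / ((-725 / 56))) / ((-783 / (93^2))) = -2367904/12615 = -187.71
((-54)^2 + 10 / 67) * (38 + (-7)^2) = 16998234/67 = 253704.99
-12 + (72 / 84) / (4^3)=-2685/224 = -11.99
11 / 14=0.79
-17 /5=-3.40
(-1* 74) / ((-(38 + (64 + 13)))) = 0.64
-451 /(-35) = 451/35 = 12.89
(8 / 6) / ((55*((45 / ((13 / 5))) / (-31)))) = -1612/37125 = -0.04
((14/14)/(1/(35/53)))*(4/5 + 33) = 1183/53 = 22.32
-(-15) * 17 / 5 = 51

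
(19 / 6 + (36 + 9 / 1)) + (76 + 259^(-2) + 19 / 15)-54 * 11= -942957587/2012430 = -468.57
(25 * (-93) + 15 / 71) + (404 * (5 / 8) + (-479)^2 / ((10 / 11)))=88861048/355 = 250312.81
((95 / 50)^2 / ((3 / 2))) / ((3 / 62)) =11191/225 = 49.74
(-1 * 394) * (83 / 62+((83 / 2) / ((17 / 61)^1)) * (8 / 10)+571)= -717875289/2635 = -272438.44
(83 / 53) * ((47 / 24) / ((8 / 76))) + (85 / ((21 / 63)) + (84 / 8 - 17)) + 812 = 2772031/2544 = 1089.63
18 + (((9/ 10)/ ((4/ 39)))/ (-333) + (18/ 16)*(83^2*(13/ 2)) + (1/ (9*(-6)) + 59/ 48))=251723009/4995 = 50395.00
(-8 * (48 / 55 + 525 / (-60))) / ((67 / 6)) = 20796/3685 = 5.64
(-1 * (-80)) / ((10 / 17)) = 136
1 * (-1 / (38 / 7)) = -7/38 = -0.18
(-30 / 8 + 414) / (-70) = -1641/280 = -5.86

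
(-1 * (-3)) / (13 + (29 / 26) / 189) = 14742/63911 = 0.23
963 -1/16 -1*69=893.94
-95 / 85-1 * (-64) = 1069/17 = 62.88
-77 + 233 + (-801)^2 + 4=641761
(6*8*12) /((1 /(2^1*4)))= 4608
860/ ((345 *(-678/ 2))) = -172/23391 = -0.01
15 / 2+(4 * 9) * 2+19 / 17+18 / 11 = 30763/374 = 82.25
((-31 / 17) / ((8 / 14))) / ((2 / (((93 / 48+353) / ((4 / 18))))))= -11091087/4352 = -2548.50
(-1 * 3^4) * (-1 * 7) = 567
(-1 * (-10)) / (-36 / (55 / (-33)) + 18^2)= 25/864 = 0.03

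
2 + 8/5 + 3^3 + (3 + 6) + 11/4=847/20 = 42.35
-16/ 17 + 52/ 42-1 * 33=-11675/357 = -32.70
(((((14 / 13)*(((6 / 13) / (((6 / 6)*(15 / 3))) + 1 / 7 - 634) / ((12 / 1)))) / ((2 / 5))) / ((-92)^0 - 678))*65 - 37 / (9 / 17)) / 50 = -17817871/15841800 = -1.12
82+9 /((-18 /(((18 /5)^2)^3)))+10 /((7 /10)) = -108511534/109375 = -992.11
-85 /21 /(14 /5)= -425/294 = -1.45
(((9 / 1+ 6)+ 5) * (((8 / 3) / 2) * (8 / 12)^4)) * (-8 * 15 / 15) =-10240/243 = -42.14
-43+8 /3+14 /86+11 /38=-195497/4902 = -39.88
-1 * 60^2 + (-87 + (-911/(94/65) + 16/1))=-4300.95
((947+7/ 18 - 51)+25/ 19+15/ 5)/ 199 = 308041/68058 = 4.53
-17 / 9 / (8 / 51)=-289/24 = -12.04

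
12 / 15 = 4/5 = 0.80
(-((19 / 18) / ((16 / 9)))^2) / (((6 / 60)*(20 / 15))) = -5415/2048 = -2.64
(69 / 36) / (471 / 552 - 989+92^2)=1058/4126671 = 0.00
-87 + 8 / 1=-79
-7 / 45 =-0.16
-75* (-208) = 15600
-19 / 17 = -1.12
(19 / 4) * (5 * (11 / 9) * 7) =7315/36 = 203.19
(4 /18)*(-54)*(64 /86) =-384/43 = -8.93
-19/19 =-1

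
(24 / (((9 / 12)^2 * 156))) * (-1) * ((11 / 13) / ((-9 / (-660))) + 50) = -30.65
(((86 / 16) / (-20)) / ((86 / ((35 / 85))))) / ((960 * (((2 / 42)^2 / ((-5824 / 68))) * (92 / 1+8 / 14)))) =218491/399513600 = 0.00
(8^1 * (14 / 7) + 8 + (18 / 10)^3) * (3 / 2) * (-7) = -78309/250 = -313.24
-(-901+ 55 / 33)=2698/3 = 899.33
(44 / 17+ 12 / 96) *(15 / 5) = 1107/136 = 8.14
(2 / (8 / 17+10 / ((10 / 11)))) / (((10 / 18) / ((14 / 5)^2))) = 2.46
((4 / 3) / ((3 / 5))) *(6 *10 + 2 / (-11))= 132.93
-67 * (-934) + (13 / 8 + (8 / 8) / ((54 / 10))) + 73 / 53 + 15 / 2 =716515295/11448 = 62588.69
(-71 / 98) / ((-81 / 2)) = 71/3969 = 0.02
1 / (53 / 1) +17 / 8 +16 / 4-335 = -139435/424 = -328.86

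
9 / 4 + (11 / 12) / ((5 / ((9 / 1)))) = 39/10 = 3.90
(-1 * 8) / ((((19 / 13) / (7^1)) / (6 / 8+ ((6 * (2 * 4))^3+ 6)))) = -80515890/19 = -4237678.42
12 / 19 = 0.63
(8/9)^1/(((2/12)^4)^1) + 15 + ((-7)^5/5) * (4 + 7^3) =-5826194/5 = -1165238.80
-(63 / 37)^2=-3969/1369 = -2.90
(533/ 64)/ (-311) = -533/19904 = -0.03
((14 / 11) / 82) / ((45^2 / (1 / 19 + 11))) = 98/1156815 = 0.00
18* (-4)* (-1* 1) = 72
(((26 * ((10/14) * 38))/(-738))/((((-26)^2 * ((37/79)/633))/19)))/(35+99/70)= -150437725/150806487 = -1.00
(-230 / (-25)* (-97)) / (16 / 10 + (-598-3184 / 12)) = 291/281 = 1.04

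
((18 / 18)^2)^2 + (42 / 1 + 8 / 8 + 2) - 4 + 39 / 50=2139/50 = 42.78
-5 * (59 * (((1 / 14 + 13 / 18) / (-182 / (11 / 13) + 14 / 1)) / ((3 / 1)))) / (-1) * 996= -13466750/34839 = -386.54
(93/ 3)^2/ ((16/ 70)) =33635/8 = 4204.38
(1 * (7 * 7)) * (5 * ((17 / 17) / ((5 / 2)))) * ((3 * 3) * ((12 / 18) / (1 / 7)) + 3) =4410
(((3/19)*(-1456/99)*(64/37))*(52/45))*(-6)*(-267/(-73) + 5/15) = 445792256/4010985 = 111.14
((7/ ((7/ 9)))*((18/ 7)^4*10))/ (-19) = -9447840/45619 = -207.10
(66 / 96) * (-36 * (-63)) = 6237/4 = 1559.25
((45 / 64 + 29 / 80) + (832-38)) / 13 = 254421/4160 = 61.16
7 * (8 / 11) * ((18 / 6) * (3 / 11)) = 504/121 = 4.17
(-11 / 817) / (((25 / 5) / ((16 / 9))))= -176/36765 = 0.00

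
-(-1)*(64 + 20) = 84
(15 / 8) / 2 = 0.94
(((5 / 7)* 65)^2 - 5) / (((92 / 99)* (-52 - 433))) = -521631/109319 = -4.77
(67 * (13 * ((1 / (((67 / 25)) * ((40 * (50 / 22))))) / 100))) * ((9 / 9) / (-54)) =-143/216000 = 0.00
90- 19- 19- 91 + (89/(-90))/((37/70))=-13610/333 = -40.87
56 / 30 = 28/15 = 1.87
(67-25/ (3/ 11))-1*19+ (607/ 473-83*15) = -1826797/1419 = -1287.38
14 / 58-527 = -15276/29 = -526.76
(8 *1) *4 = 32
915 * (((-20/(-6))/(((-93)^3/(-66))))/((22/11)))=33550/268119 = 0.13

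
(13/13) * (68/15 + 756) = 11408/15 = 760.53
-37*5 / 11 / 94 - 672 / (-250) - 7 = -580451/129250 = -4.49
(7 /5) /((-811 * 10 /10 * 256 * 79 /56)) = -49/10251040 = 0.00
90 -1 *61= 29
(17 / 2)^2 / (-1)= -72.25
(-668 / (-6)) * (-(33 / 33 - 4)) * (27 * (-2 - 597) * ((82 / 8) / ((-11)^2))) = -110736531/242 = -457588.97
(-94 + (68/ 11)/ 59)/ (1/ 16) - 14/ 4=-1954559/1298 = -1505.82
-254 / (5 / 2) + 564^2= 1589972/5 = 317994.40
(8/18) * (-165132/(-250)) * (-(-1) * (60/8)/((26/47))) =1293534/325 = 3980.10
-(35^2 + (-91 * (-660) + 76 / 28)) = -429014/7 = -61287.71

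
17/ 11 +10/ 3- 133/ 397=59528/13101 = 4.54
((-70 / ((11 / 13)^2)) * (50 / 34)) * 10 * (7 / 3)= -20702500/6171 = -3354.80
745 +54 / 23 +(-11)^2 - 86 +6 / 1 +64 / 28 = 127292/161 = 790.63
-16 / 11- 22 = -258/11 = -23.45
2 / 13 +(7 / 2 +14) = 459/26 = 17.65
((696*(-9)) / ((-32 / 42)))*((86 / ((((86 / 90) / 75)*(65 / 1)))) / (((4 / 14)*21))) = 3699675/26 = 142295.19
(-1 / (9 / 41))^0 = 1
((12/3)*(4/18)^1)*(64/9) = 512/81 = 6.32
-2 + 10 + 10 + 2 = 20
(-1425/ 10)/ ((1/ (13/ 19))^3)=-32955/722 = -45.64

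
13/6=2.17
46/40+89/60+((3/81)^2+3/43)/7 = 5800597/2194290 = 2.64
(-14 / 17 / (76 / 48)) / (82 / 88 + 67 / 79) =-583968/1998401 = -0.29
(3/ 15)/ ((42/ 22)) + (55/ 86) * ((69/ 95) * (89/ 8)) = 7236647/1372560 = 5.27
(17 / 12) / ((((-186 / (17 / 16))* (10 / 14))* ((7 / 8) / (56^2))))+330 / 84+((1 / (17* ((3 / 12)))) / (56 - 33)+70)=254544439/7636230 = 33.33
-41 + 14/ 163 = -6669/163 = -40.91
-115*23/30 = -529/6 = -88.17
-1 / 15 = -0.07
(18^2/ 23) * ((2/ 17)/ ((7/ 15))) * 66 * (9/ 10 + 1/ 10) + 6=657942/2737 = 240.39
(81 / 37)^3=531441/50653 = 10.49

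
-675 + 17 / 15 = -10108/15 = -673.87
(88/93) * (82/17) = 7216/1581 = 4.56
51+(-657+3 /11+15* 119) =12972/11 = 1179.27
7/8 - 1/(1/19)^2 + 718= 357.88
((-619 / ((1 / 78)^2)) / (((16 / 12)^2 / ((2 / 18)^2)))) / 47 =-104611/188 = -556.44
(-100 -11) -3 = -114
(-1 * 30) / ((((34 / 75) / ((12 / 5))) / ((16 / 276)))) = -3600/391 = -9.21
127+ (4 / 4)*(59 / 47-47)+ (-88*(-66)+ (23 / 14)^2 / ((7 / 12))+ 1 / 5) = 475092491/80605 = 5894.08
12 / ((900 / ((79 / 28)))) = 79/2100 = 0.04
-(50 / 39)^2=-2500/1521 = -1.64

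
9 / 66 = 0.14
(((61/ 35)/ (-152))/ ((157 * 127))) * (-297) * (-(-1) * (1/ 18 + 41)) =1487607/212150960 = 0.01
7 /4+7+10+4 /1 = 91/4 = 22.75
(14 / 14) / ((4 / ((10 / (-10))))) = -1/4 = -0.25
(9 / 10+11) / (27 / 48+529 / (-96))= -5712/2375 = -2.41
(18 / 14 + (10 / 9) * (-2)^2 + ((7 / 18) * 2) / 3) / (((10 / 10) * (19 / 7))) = 1132/513 = 2.21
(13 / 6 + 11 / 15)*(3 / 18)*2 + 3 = 119/30 = 3.97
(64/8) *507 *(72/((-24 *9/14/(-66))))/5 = 1249248/5 = 249849.60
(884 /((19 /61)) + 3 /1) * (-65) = -184671.84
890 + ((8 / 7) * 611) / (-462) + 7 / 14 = 2874989/3234 = 888.99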